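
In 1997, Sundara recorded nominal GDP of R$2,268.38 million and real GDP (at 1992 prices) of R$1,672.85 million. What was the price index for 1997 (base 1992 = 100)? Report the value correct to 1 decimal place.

price index = (Nominal / Real) × 100 = 2268.38 / 1672.85 × 100 = 135.60.

135.6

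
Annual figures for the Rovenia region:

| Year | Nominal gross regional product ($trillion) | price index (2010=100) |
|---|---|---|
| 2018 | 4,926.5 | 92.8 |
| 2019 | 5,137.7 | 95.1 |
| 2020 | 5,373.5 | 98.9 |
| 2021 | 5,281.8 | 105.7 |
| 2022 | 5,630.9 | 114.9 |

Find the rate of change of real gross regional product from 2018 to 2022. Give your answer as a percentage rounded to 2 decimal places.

Real gross regional product 2018 = 4926.5/0.928 = 5308.73.
Real gross regional product 2022 = 5630.9/1.149 = 4900.70.
Change = 4900.70/5308.73 − 1 = -0.0769.

-7.69%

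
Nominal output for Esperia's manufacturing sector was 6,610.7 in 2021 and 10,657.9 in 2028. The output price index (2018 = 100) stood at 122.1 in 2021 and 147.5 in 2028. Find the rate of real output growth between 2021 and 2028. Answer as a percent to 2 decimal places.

33.46%

Deflate each year: 2021 → 6610.7/1.221 = 5414.17; 2028 → 10657.9/1.475 = 7225.69.
So real output changed by 7225.69/5414.17 − 1 = 0.3346, i.e. 33.46%.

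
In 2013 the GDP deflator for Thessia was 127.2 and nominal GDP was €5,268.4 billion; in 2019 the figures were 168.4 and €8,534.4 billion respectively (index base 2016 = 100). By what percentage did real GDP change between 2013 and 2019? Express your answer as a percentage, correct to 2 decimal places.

Deflate each year: 2013 → 5268.4/1.272 = 4141.82; 2019 → 8534.4/1.684 = 5067.93.
So real GDP changed by 5067.93/4141.82 − 1 = 0.2236, i.e. 22.36%.

22.36%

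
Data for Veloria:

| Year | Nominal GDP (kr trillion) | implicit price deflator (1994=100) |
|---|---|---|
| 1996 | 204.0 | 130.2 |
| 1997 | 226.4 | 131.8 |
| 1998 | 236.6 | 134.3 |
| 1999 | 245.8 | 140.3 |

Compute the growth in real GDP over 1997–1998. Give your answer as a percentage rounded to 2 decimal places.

Real GDP 1997 = 226.4/1.318 = 171.78.
Real GDP 1998 = 236.6/1.343 = 176.17.
Change = 176.17/171.78 − 1 = 0.0256.

2.56%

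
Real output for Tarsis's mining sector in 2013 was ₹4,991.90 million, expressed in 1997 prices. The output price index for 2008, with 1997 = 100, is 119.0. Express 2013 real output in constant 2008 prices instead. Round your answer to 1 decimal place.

₹5,940.4 million

Real output in 2008 prices = Real output in 1997 prices × (P_2008/P_1997) = 4991.90 × 1.190 = 5940.36.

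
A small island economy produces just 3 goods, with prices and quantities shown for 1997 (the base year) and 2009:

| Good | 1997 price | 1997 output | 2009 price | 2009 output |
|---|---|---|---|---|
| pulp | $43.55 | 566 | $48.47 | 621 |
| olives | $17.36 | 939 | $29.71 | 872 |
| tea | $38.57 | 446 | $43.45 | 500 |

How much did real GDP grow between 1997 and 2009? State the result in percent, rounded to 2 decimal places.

Real GDP 1997 = Nominal GDP 1997 = 43.55·566 + 17.36·939 + 38.57·446 = 58152.56.
Real GDP 2009 (at 1997 prices) = 43.55·621 + 17.36·872 + 38.57·500 = 61467.47.
Real growth = 61467.47/58152.56 − 1 = 0.0570.

5.70%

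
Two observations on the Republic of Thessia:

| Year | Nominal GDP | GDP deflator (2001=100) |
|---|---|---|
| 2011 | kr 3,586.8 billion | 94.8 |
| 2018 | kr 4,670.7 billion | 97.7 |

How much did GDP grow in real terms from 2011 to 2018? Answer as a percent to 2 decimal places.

Real GDP 2011 = 3586.8 / 0.948 = 3783.54.
Real GDP 2018 = 4670.7 / 0.977 = 4780.66.
Real growth = 4780.66 / 3783.54 − 1 = 0.2635.

26.35%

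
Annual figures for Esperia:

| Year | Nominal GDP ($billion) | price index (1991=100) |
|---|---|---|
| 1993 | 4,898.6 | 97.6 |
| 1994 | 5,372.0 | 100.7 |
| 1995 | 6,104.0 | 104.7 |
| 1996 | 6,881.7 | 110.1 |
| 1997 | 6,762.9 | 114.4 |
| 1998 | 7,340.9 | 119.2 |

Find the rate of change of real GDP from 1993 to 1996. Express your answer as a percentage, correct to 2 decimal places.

24.53%

Real GDP 1993 = 4898.6/0.976 = 5019.06.
Real GDP 1996 = 6881.7/1.101 = 6250.41.
Change = 6250.41/5019.06 − 1 = 0.2453.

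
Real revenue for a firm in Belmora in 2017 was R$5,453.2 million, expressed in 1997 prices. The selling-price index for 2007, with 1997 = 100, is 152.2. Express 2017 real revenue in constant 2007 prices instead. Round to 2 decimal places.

R$8,299.77 million

Real revenue in 2007 prices = Real revenue in 1997 prices × (P_2007/P_1997) = 5453.2 × 1.522 = 8299.77.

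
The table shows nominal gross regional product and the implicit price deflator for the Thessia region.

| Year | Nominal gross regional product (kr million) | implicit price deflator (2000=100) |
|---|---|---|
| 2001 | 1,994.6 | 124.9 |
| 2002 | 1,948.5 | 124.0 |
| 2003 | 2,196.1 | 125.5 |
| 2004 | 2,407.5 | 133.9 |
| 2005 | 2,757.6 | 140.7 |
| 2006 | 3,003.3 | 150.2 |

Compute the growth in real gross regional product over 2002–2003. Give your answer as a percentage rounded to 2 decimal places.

11.36%

Real gross regional product 2002 = 1948.5/1.240 = 1571.37.
Real gross regional product 2003 = 2196.1/1.255 = 1749.88.
Change = 1749.88/1571.37 − 1 = 0.1136.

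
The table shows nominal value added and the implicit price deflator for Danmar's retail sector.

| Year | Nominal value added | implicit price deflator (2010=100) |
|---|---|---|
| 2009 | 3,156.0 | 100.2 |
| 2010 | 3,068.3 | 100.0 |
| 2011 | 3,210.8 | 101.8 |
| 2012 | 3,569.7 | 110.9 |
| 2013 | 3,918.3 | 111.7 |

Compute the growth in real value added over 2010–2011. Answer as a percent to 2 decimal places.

Real value added 2010 = 3068.3/1.000 = 3068.30.
Real value added 2011 = 3210.8/1.018 = 3154.03.
Change = 3154.03/3068.30 − 1 = 0.0279.

2.79%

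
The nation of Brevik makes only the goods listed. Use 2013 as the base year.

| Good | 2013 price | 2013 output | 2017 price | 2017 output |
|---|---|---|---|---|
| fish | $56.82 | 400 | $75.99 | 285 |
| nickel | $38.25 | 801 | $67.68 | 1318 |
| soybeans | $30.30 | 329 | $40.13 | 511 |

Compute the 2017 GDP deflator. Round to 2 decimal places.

Nominal GDP 2017 = 75.99·285 + 67.68·1318 + 40.13·511 = 131365.82.
Real GDP 2017 (at 2013 prices) = 56.82·285 + 38.25·1318 + 30.30·511 = 82090.50.
Deflator = Nominal/Real × 100 = 131365.82/82090.50 × 100 = 160.026.

160.03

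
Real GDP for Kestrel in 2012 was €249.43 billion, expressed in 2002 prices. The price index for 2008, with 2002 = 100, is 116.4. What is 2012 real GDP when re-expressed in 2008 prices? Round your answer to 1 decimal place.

Real GDP in 2008 prices = Real GDP in 2002 prices × (P_2008/P_2002) = 249.43 × 1.164 = 290.34.

€290.3 billion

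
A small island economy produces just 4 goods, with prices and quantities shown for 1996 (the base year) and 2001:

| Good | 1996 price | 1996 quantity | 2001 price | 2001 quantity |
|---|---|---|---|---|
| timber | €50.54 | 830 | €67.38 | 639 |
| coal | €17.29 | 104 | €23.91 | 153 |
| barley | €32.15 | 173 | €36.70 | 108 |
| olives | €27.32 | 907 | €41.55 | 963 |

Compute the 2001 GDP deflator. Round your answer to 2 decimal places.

140.12

Nominal GDP 2001 = 67.38·639 + 23.91·153 + 36.70·108 + 41.55·963 = 90690.30.
Real GDP 2001 (at 1996 prices) = 50.54·639 + 17.29·153 + 32.15·108 + 27.32·963 = 64721.79.
Deflator = Nominal/Real × 100 = 90690.30/64721.79 × 100 = 140.123.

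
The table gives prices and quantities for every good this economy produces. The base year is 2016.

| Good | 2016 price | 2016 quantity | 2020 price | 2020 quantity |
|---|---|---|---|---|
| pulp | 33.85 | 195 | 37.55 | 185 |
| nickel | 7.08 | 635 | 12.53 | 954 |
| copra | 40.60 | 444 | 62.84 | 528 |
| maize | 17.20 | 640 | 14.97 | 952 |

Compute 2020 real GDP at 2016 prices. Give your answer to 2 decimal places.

50827.77

Real GDP 2020 = Σ (p_2016 × q_2020) = 33.85·185 + 7.08·954 + 40.60·528 + 17.20·952 = 50827.77.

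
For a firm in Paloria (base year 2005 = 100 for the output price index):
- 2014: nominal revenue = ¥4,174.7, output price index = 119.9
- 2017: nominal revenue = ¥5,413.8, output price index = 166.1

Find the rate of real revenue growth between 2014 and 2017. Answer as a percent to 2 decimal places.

Deflate each year: 2014 → 4174.7/1.199 = 3481.82; 2017 → 5413.8/1.661 = 3259.36.
So real revenue changed by 3259.36/3481.82 − 1 = -0.0639, i.e. -6.39%.

-6.39%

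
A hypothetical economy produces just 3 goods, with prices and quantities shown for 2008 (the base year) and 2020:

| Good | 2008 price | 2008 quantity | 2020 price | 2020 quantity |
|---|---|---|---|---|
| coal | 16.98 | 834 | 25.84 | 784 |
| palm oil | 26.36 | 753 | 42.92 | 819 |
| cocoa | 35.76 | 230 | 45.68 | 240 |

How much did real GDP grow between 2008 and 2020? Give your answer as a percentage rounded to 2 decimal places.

2.96%

Real GDP 2008 = Nominal GDP 2008 = 16.98·834 + 26.36·753 + 35.76·230 = 42235.20.
Real GDP 2020 (at 2008 prices) = 16.98·784 + 26.36·819 + 35.76·240 = 43483.56.
Real growth = 43483.56/42235.20 − 1 = 0.0296.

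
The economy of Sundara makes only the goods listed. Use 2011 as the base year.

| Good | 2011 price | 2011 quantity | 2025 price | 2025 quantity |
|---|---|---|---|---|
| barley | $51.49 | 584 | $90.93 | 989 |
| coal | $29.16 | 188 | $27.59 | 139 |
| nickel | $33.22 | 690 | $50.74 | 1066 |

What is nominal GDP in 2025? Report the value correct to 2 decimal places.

Nominal GDP 2025 = Σ (p_2025 × q_2025) = 90.93·989 + 27.59·139 + 50.74·1066 = 147853.62.

$147853.62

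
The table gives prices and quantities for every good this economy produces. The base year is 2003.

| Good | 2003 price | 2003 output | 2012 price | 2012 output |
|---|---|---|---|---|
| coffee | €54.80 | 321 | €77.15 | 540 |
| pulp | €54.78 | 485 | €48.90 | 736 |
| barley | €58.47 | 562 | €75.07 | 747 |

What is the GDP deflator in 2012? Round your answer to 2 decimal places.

117.73

Nominal GDP 2012 = 77.15·540 + 48.90·736 + 75.07·747 = 133728.69.
Real GDP 2012 (at 2003 prices) = 54.80·540 + 54.78·736 + 58.47·747 = 113587.17.
Deflator = Nominal/Real × 100 = 133728.69/113587.17 × 100 = 117.732.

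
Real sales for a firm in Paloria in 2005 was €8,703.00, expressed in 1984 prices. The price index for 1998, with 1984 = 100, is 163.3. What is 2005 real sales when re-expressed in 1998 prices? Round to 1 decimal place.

Real sales in 1998 prices = Real sales in 1984 prices × (P_1998/P_1984) = 8703.00 × 1.633 = 14212.00.

€14,212.0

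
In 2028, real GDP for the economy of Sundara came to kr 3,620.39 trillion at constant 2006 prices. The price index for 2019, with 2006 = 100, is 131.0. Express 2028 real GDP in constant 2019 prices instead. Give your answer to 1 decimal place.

kr 4,742.7 trillion

Real GDP in 2019 prices = Real GDP in 2006 prices × (P_2019/P_2006) = 3620.39 × 1.310 = 4742.71.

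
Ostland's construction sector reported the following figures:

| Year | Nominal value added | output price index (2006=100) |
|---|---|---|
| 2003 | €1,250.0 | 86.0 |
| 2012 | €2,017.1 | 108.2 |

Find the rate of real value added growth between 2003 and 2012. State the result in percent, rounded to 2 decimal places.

28.26%

Deflate each year: 2003 → 1250.0/0.860 = 1453.49; 2012 → 2017.1/1.082 = 1864.23.
So real value added changed by 1864.23/1453.49 − 1 = 0.2826, i.e. 28.26%.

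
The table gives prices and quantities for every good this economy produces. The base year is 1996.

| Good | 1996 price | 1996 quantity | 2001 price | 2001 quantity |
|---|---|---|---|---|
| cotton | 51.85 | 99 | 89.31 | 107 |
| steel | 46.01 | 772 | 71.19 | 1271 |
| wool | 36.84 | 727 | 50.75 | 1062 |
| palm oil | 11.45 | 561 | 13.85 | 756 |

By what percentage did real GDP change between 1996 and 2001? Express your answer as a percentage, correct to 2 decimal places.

51.38%

Real GDP 1996 = Nominal GDP 1996 = 51.85·99 + 46.01·772 + 36.84·727 + 11.45·561 = 73859.00.
Real GDP 2001 (at 1996 prices) = 51.85·107 + 46.01·1271 + 36.84·1062 + 11.45·756 = 111806.94.
Real growth = 111806.94/73859.00 − 1 = 0.5138.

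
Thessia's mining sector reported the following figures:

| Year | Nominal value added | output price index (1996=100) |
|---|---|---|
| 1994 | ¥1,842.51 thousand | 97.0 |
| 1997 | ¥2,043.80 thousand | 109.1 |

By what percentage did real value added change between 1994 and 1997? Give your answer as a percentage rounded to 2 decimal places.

Real value added 1994 = 1842.51 / 0.970 = 1899.49.
Real value added 1997 = 2043.80 / 1.091 = 1873.33.
Real growth = 1873.33 / 1899.49 − 1 = -0.0138.

-1.38%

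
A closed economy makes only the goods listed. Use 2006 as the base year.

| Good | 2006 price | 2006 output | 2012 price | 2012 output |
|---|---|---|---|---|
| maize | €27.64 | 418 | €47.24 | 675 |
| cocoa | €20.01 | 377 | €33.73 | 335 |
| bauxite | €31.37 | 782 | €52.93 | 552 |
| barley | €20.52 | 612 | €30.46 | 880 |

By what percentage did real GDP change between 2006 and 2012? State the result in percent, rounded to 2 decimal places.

Real GDP 2006 = Nominal GDP 2006 = 27.64·418 + 20.01·377 + 31.37·782 + 20.52·612 = 56186.87.
Real GDP 2012 (at 2006 prices) = 27.64·675 + 20.01·335 + 31.37·552 + 20.52·880 = 60734.19.
Real growth = 60734.19/56186.87 − 1 = 0.0809.

8.09%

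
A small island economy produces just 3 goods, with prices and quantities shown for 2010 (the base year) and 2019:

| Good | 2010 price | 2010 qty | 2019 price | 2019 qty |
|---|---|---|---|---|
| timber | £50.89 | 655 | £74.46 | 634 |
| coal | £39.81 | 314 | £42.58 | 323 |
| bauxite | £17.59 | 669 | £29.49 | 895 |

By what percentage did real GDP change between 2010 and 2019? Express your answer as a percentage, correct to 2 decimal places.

Real GDP 2010 = Nominal GDP 2010 = 50.89·655 + 39.81·314 + 17.59·669 = 57601.00.
Real GDP 2019 (at 2010 prices) = 50.89·634 + 39.81·323 + 17.59·895 = 60865.94.
Real growth = 60865.94/57601.00 − 1 = 0.0567.

5.67%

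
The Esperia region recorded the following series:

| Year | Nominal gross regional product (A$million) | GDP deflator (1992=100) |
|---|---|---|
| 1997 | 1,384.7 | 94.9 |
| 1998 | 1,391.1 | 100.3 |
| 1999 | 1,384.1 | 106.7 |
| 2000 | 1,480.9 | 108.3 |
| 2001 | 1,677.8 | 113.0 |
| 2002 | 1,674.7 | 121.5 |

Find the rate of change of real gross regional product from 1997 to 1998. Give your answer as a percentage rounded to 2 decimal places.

Real gross regional product 1997 = 1384.7/0.949 = 1459.11.
Real gross regional product 1998 = 1391.1/1.003 = 1386.94.
Change = 1386.94/1459.11 − 1 = -0.0495.

-4.95%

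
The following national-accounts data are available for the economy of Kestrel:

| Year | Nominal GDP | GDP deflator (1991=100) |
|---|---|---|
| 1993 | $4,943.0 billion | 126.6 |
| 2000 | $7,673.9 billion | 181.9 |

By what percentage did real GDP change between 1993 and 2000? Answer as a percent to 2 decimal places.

Deflate each year: 1993 → 4943.0/1.266 = 3904.42; 2000 → 7673.9/1.819 = 4218.75.
So real GDP changed by 4218.75/3904.42 − 1 = 0.0805, i.e. 8.05%.

8.05%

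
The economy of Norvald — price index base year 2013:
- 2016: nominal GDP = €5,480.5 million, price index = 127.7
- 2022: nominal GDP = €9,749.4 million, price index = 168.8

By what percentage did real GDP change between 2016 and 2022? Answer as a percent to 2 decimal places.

Real GDP 2016 = 5480.5 / 1.277 = 4291.70.
Real GDP 2022 = 9749.4 / 1.688 = 5775.71.
Real growth = 5775.71 / 4291.70 − 1 = 0.3458.

34.58%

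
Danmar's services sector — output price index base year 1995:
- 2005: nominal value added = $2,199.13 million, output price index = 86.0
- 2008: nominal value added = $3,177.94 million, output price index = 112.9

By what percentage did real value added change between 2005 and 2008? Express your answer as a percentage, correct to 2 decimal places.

10.08%

Real value added 2005 = 2199.13 / 0.860 = 2557.13.
Real value added 2008 = 3177.94 / 1.129 = 2814.83.
Real growth = 2814.83 / 2557.13 − 1 = 0.1008.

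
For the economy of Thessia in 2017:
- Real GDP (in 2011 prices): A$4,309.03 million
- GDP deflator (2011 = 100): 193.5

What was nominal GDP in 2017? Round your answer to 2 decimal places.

A$8,337.97 million

Nominal GDP = Real × (GDP deflator/100) = 4309.03 × 1.935 = 8337.97.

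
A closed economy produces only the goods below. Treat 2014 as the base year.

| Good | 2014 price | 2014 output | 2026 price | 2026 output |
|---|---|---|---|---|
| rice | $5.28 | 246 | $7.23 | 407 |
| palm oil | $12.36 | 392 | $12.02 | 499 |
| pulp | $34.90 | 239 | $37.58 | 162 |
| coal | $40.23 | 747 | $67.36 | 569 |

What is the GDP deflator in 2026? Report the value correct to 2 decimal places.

144.75

Nominal GDP 2026 = 7.23·407 + 12.02·499 + 37.58·162 + 67.36·569 = 53356.39.
Real GDP 2026 (at 2014 prices) = 5.28·407 + 12.36·499 + 34.90·162 + 40.23·569 = 36861.27.
Deflator = Nominal/Real × 100 = 53356.39/36861.27 × 100 = 144.749.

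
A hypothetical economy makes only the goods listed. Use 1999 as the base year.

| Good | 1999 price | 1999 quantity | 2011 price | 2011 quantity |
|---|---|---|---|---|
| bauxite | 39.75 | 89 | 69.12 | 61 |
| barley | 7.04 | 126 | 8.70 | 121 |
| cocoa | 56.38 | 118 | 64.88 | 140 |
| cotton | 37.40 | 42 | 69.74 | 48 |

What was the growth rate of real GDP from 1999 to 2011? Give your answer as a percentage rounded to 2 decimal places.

Real GDP 1999 = Nominal GDP 1999 = 39.75·89 + 7.04·126 + 56.38·118 + 37.40·42 = 12648.43.
Real GDP 2011 (at 1999 prices) = 39.75·61 + 7.04·121 + 56.38·140 + 37.40·48 = 12964.99.
Real growth = 12964.99/12648.43 − 1 = 0.0250.

2.50%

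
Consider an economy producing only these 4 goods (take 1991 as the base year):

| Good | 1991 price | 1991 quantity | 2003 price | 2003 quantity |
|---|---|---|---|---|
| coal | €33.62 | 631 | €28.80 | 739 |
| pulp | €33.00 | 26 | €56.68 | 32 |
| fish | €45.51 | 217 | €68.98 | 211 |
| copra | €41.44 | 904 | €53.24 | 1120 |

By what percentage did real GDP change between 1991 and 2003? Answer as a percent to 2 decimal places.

18.02%

Real GDP 1991 = Nominal GDP 1991 = 33.62·631 + 33.00·26 + 45.51·217 + 41.44·904 = 69409.65.
Real GDP 2003 (at 1991 prices) = 33.62·739 + 33.00·32 + 45.51·211 + 41.44·1120 = 81916.59.
Real growth = 81916.59/69409.65 − 1 = 0.1802.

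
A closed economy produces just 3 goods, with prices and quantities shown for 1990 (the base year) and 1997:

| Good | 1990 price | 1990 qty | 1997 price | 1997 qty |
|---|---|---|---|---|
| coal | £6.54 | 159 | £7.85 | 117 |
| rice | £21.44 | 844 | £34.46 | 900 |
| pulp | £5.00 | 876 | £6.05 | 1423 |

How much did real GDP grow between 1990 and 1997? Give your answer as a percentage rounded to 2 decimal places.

Real GDP 1990 = Nominal GDP 1990 = 6.54·159 + 21.44·844 + 5.00·876 = 23515.22.
Real GDP 1997 (at 1990 prices) = 6.54·117 + 21.44·900 + 5.00·1423 = 27176.18.
Real growth = 27176.18/23515.22 − 1 = 0.1557.

15.57%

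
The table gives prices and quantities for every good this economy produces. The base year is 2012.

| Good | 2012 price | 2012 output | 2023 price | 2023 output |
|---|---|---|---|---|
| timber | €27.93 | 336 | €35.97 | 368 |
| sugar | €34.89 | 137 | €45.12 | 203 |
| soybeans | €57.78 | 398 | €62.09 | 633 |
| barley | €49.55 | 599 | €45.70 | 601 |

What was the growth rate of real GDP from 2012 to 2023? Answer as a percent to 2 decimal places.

25.24%

Real GDP 2012 = Nominal GDP 2012 = 27.93·336 + 34.89·137 + 57.78·398 + 49.55·599 = 66841.30.
Real GDP 2023 (at 2012 prices) = 27.93·368 + 34.89·203 + 57.78·633 + 49.55·601 = 83715.20.
Real growth = 83715.20/66841.30 − 1 = 0.2524.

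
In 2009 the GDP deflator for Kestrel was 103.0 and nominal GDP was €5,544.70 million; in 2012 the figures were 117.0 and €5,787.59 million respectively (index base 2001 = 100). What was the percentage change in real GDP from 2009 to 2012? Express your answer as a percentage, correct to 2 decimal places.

Deflate each year: 2009 → 5544.70/1.030 = 5383.20; 2012 → 5787.59/1.170 = 4946.66.
So real GDP changed by 4946.66/5383.20 − 1 = -0.0811, i.e. -8.11%.

-8.11%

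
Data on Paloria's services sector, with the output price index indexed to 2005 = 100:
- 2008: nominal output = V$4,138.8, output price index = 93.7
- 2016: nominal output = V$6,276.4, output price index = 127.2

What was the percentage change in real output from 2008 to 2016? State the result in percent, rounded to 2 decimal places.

Deflate each year: 2008 → 4138.8/0.937 = 4417.08; 2016 → 6276.4/1.272 = 4934.28.
So real output changed by 4934.28/4417.08 − 1 = 0.1171, i.e. 11.71%.

11.71%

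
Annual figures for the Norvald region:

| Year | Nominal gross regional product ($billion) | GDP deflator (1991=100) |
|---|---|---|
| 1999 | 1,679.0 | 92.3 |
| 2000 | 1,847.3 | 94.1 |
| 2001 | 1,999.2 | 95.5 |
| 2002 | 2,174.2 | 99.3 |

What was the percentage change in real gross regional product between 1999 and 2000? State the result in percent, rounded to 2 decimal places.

Real gross regional product 1999 = 1679.0/0.923 = 1819.07.
Real gross regional product 2000 = 1847.3/0.941 = 1963.12.
Change = 1963.12/1819.07 − 1 = 0.0792.

7.92%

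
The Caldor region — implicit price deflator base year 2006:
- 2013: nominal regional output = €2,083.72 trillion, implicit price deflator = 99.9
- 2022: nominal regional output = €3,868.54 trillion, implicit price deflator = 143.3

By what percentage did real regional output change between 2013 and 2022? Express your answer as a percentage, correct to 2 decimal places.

Deflate each year: 2013 → 2083.72/0.999 = 2085.81; 2022 → 3868.54/1.433 = 2699.61.
So real regional output changed by 2699.61/2085.81 − 1 = 0.2943, i.e. 29.43%.

29.43%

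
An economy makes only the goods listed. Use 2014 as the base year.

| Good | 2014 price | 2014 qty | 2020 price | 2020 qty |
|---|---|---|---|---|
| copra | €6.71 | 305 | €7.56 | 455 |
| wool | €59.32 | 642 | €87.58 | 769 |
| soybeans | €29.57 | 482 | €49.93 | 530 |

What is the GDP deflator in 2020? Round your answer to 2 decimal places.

Nominal GDP 2020 = 7.56·455 + 87.58·769 + 49.93·530 = 97251.72.
Real GDP 2020 (at 2014 prices) = 6.71·455 + 59.32·769 + 29.57·530 = 64342.23.
Deflator = Nominal/Real × 100 = 97251.72/64342.23 × 100 = 151.148.

151.15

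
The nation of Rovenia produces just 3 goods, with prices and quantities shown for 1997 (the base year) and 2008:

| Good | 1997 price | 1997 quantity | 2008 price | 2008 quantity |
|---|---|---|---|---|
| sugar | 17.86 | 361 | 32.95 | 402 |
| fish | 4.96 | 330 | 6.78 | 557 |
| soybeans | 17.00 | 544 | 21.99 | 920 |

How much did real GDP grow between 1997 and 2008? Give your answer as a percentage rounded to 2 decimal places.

Real GDP 1997 = Nominal GDP 1997 = 17.86·361 + 4.96·330 + 17.00·544 = 17332.26.
Real GDP 2008 (at 1997 prices) = 17.86·402 + 4.96·557 + 17.00·920 = 25582.44.
Real growth = 25582.44/17332.26 − 1 = 0.4760.

47.60%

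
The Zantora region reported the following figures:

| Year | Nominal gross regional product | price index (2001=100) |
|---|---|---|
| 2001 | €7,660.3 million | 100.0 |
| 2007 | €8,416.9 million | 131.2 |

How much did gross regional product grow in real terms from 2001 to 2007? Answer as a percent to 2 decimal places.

Real gross regional product 2001 = 7660.3 / 1.000 = 7660.30.
Real gross regional product 2007 = 8416.9 / 1.312 = 6415.32.
Real growth = 6415.32 / 7660.30 − 1 = -0.1625.

-16.25%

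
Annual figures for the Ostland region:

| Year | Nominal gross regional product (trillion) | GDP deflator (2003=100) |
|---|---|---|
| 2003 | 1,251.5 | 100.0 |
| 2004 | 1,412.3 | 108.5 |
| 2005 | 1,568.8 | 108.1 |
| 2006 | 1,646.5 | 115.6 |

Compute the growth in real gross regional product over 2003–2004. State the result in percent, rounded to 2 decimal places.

Real gross regional product 2003 = 1251.5/1.000 = 1251.50.
Real gross regional product 2004 = 1412.3/1.085 = 1301.66.
Change = 1301.66/1251.50 − 1 = 0.0401.

4.01%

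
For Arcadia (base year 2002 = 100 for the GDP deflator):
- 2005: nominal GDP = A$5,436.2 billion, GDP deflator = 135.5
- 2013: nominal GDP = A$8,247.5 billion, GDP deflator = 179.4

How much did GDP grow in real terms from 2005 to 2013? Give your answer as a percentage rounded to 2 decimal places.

14.59%

Real GDP 2005 = 5436.2 / 1.355 = 4011.96.
Real GDP 2013 = 8247.5 / 1.794 = 4597.27.
Real growth = 4597.27 / 4011.96 − 1 = 0.1459.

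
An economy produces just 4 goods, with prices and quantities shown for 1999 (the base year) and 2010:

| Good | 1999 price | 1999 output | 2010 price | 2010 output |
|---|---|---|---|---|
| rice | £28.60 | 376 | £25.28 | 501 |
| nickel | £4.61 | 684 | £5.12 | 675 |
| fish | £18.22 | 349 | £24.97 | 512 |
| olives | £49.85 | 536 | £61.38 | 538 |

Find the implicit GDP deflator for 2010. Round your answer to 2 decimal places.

115.56

Nominal GDP 2010 = 25.28·501 + 5.12·675 + 24.97·512 + 61.38·538 = 61928.36.
Real GDP 2010 (at 1999 prices) = 28.60·501 + 4.61·675 + 18.22·512 + 49.85·538 = 53588.29.
Deflator = Nominal/Real × 100 = 61928.36/53588.29 × 100 = 115.563.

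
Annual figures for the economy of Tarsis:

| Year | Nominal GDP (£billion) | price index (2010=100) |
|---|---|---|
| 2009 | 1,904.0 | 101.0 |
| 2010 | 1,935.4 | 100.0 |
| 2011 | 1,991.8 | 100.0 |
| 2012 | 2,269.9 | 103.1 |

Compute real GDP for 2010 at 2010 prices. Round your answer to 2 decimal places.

Real GDP 2010 = 1935.4 / 1.000 = 1935.40.

£1,935.40 billion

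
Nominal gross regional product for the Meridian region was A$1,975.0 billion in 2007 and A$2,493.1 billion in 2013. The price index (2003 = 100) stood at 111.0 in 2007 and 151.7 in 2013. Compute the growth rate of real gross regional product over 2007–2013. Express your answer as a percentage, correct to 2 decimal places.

-7.63%

Real gross regional product 2007 = 1975.0 / 1.110 = 1779.28.
Real gross regional product 2013 = 2493.1 / 1.517 = 1643.44.
Real growth = 1643.44 / 1779.28 − 1 = -0.0763.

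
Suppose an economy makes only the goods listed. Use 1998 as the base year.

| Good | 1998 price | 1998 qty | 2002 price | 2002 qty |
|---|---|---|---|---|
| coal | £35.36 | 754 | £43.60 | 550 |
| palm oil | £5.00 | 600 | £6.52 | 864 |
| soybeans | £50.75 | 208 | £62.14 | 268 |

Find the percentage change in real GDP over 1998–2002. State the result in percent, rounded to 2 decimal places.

-7.08%

Real GDP 1998 = Nominal GDP 1998 = 35.36·754 + 5.00·600 + 50.75·208 = 40217.44.
Real GDP 2002 (at 1998 prices) = 35.36·550 + 5.00·864 + 50.75·268 = 37369.00.
Real growth = 37369.00/40217.44 − 1 = -0.0708.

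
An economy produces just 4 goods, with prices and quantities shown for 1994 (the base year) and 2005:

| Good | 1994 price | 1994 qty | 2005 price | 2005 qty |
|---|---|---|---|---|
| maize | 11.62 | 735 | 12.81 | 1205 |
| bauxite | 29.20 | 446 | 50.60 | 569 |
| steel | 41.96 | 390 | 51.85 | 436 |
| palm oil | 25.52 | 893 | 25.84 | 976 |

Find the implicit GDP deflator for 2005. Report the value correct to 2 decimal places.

124.70

Nominal GDP 2005 = 12.81·1205 + 50.60·569 + 51.85·436 + 25.84·976 = 92053.89.
Real GDP 2005 (at 1994 prices) = 11.62·1205 + 29.20·569 + 41.96·436 + 25.52·976 = 73818.98.
Deflator = Nominal/Real × 100 = 92053.89/73818.98 × 100 = 124.702.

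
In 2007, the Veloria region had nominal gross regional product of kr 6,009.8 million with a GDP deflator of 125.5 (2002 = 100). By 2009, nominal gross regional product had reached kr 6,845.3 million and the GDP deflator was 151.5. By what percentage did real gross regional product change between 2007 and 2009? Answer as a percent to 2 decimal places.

-5.65%

Real gross regional product 2007 = 6009.8 / 1.255 = 4788.69.
Real gross regional product 2009 = 6845.3 / 1.515 = 4518.35.
Real growth = 4518.35 / 4788.69 − 1 = -0.0565.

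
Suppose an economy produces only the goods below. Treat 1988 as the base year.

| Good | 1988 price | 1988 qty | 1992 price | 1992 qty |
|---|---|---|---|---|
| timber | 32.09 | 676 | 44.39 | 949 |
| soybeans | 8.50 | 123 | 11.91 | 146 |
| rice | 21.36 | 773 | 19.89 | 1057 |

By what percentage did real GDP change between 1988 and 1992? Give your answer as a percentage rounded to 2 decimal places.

Real GDP 1988 = Nominal GDP 1988 = 32.09·676 + 8.50·123 + 21.36·773 = 39249.62.
Real GDP 1992 (at 1988 prices) = 32.09·949 + 8.50·146 + 21.36·1057 = 54271.93.
Real growth = 54271.93/39249.62 − 1 = 0.3827.

38.27%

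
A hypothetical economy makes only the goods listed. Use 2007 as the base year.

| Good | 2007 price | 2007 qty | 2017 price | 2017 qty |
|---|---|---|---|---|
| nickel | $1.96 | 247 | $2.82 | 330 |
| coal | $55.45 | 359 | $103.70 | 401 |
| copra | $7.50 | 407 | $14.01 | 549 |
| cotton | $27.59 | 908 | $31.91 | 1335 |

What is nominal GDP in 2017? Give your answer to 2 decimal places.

$92805.64

Nominal GDP 2017 = Σ (p_2017 × q_2017) = 2.82·330 + 103.70·401 + 14.01·549 + 31.91·1335 = 92805.64.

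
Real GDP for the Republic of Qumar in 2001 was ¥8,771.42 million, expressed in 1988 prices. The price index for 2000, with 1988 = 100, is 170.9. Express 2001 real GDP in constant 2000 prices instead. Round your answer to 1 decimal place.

¥14,990.4 million

Real GDP in 2000 prices = Real GDP in 1988 prices × (P_2000/P_1988) = 8771.42 × 1.709 = 14990.36.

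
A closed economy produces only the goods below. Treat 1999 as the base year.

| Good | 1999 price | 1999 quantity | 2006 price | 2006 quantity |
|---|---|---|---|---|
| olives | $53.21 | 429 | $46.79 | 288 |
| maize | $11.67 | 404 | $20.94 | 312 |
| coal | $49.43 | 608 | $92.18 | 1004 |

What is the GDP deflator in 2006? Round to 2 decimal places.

Nominal GDP 2006 = 46.79·288 + 20.94·312 + 92.18·1004 = 112557.52.
Real GDP 2006 (at 1999 prices) = 53.21·288 + 11.67·312 + 49.43·1004 = 68593.24.
Deflator = Nominal/Real × 100 = 112557.52/68593.24 × 100 = 164.094.

164.09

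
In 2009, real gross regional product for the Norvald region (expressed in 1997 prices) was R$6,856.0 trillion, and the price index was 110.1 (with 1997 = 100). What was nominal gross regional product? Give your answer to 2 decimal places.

R$7,548.46 trillion

Nominal gross regional product = Real × (price index/100) = 6856.0 × 1.101 = 7548.46.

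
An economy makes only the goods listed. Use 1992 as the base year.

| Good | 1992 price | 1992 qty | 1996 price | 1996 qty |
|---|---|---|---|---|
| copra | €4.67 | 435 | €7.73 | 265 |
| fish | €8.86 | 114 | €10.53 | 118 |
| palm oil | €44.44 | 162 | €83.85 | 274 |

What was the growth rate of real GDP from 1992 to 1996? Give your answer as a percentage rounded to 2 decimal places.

41.20%

Real GDP 1992 = Nominal GDP 1992 = 4.67·435 + 8.86·114 + 44.44·162 = 10240.77.
Real GDP 1996 (at 1992 prices) = 4.67·265 + 8.86·118 + 44.44·274 = 14459.59.
Real growth = 14459.59/10240.77 − 1 = 0.4120.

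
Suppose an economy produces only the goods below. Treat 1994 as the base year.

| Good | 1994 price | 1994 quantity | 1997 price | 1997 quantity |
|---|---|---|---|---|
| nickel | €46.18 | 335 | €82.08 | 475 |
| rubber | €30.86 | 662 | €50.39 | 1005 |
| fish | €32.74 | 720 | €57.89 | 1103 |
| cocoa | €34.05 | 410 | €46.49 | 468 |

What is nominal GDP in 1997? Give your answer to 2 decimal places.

Nominal GDP 1997 = Σ (p_1997 × q_1997) = 82.08·475 + 50.39·1005 + 57.89·1103 + 46.49·468 = 175239.94.

€175239.94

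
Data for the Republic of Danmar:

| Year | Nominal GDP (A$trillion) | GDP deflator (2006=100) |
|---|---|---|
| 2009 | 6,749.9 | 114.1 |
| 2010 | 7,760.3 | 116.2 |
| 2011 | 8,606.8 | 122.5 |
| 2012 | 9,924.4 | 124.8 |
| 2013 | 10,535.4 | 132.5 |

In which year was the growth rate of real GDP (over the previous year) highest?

2010: real = 7760.3/1.162 = 6678.40; growth vs 2009 (5915.78) = 12.89%.
2011: real = 8606.8/1.225 = 7025.96; growth vs 2010 (6678.40) = 5.20%.
2012: real = 9924.4/1.248 = 7952.24; growth vs 2011 (7025.96) = 13.18%.
2013: real = 10535.4/1.325 = 7951.25; growth vs 2012 (7952.24) = -0.01%.

2012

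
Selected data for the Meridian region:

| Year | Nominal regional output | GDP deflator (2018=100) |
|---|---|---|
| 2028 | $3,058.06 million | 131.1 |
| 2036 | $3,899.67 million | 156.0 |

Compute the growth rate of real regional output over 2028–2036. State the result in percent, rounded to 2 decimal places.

Real regional output 2028 = 3058.06 / 1.311 = 2332.62.
Real regional output 2036 = 3899.67 / 1.560 = 2499.79.
Real growth = 2499.79 / 2332.62 − 1 = 0.0717.

7.17%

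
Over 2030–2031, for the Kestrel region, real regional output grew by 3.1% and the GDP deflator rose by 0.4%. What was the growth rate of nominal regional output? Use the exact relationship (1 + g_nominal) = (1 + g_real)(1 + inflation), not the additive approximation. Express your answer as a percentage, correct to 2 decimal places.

(1 + g_nom) = (1 + g_real)(1 + π) = 1.0310 × 1.0040 = 1.03512.

3.51%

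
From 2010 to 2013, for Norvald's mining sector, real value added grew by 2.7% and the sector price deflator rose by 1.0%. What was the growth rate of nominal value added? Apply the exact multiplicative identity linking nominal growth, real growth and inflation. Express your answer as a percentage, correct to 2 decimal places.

(1 + g_nom) = (1 + g_real)(1 + π) = 1.0270 × 1.0100 = 1.03727.

3.73%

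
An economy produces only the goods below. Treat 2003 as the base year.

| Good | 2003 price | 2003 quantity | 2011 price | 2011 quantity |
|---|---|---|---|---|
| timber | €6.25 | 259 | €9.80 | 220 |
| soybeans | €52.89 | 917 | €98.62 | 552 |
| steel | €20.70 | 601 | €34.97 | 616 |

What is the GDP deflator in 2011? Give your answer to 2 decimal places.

180.36

Nominal GDP 2011 = 9.80·220 + 98.62·552 + 34.97·616 = 78135.76.
Real GDP 2011 (at 2003 prices) = 6.25·220 + 52.89·552 + 20.70·616 = 43321.48.
Deflator = Nominal/Real × 100 = 78135.76/43321.48 × 100 = 180.363.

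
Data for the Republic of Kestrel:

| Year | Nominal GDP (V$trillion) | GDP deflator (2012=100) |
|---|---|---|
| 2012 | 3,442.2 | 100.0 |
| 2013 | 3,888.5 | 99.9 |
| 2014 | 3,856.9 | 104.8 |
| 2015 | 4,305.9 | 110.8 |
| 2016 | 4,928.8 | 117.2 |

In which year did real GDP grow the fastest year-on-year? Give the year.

2013

2013: real = 3888.5/0.999 = 3892.39; growth vs 2012 (3442.20) = 13.08%.
2014: real = 3856.9/1.048 = 3680.25; growth vs 2013 (3892.39) = -5.45%.
2015: real = 4305.9/1.108 = 3886.19; growth vs 2014 (3680.25) = 5.60%.
2016: real = 4928.8/1.172 = 4205.46; growth vs 2015 (3886.19) = 8.22%.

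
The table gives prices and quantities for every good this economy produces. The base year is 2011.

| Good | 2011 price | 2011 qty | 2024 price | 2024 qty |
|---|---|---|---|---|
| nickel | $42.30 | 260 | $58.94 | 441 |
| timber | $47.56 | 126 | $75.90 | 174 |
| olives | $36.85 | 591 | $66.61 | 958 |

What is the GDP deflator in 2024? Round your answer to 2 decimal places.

Nominal GDP 2024 = 58.94·441 + 75.90·174 + 66.61·958 = 103011.52.
Real GDP 2024 (at 2011 prices) = 42.30·441 + 47.56·174 + 36.85·958 = 62232.04.
Deflator = Nominal/Real × 100 = 103011.52/62232.04 × 100 = 165.528.

165.53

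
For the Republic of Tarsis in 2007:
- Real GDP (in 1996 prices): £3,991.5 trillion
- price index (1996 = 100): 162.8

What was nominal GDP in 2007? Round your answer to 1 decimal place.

Nominal GDP = Real × (price index/100) = 3991.5 × 1.628 = 6498.16.

£6,498.2 trillion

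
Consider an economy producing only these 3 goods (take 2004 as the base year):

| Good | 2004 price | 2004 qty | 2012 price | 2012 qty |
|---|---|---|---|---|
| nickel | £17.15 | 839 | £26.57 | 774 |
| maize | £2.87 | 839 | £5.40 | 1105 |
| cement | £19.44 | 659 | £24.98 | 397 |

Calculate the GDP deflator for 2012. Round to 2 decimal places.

Nominal GDP 2012 = 26.57·774 + 5.40·1105 + 24.98·397 = 36449.24.
Real GDP 2012 (at 2004 prices) = 17.15·774 + 2.87·1105 + 19.44·397 = 24163.13.
Deflator = Nominal/Real × 100 = 36449.24/24163.13 × 100 = 150.847.

150.85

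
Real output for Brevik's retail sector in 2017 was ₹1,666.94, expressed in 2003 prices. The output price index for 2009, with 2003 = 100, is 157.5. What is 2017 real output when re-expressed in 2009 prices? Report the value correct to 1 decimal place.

₹2,625.4

Real output in 2009 prices = Real output in 2003 prices × (P_2009/P_2003) = 1666.94 × 1.575 = 2625.43.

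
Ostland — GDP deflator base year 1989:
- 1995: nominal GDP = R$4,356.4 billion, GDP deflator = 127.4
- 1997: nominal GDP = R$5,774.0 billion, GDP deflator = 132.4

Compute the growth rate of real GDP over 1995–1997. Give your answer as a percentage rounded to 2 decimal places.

27.54%

Deflate each year: 1995 → 4356.4/1.274 = 3419.47; 1997 → 5774.0/1.324 = 4361.03.
So real GDP changed by 4361.03/3419.47 − 1 = 0.2754, i.e. 27.54%.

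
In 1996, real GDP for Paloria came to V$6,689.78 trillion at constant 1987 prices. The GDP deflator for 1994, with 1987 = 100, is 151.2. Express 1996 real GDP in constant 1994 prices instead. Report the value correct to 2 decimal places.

Real GDP in 1994 prices = Real GDP in 1987 prices × (P_1994/P_1987) = 6689.78 × 1.512 = 10114.95.

V$10,114.95 trillion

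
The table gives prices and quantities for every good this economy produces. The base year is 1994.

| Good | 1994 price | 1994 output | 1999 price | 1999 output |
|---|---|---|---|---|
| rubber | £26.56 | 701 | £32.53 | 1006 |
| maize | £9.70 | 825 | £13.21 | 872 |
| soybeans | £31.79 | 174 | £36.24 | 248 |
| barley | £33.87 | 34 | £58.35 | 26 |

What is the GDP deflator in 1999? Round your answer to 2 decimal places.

124.59

Nominal GDP 1999 = 32.53·1006 + 13.21·872 + 36.24·248 + 58.35·26 = 54748.92.
Real GDP 1999 (at 1994 prices) = 26.56·1006 + 9.70·872 + 31.79·248 + 33.87·26 = 43942.30.
Deflator = Nominal/Real × 100 = 54748.92/43942.30 × 100 = 124.593.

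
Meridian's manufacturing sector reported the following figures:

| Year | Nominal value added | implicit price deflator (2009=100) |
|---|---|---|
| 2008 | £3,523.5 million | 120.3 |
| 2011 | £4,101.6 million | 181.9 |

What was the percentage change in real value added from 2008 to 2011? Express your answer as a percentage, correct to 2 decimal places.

Deflate each year: 2008 → 3523.5/1.203 = 2928.93; 2011 → 4101.6/1.819 = 2254.87.
So real value added changed by 2254.87/2928.93 − 1 = -0.2301, i.e. -23.01%.

-23.01%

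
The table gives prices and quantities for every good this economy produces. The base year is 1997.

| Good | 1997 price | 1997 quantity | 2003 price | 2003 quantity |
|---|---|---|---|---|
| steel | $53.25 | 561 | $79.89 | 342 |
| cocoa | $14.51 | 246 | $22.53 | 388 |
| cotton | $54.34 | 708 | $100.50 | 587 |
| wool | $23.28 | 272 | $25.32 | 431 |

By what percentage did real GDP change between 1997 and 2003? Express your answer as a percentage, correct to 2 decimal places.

-15.94%

Real GDP 1997 = Nominal GDP 1997 = 53.25·561 + 14.51·246 + 54.34·708 + 23.28·272 = 78247.59.
Real GDP 2003 (at 1997 prices) = 53.25·342 + 14.51·388 + 54.34·587 + 23.28·431 = 65772.64.
Real growth = 65772.64/78247.59 − 1 = -0.1594.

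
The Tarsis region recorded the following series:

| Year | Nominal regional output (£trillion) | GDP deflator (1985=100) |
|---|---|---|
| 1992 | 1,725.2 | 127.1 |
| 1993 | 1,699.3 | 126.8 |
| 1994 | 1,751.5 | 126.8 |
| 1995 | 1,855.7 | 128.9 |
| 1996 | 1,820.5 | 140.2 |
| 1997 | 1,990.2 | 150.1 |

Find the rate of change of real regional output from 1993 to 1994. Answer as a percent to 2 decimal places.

3.07%

Real regional output 1993 = 1699.3/1.268 = 1340.14.
Real regional output 1994 = 1751.5/1.268 = 1381.31.
Change = 1381.31/1340.14 − 1 = 0.0307.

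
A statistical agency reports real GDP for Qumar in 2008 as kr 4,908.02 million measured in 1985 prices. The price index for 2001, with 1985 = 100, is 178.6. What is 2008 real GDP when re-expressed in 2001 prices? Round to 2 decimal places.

Real GDP in 2001 prices = Real GDP in 1985 prices × (P_2001/P_1985) = 4908.02 × 1.786 = 8765.72.

kr 8,765.72 million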